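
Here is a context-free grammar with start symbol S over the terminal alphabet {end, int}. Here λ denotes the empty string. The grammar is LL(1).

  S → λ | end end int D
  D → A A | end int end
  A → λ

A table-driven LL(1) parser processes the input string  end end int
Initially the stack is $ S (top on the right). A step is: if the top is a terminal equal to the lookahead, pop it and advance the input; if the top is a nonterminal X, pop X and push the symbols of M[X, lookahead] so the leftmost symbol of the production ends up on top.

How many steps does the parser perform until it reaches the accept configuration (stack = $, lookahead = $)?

step 1: stack=$ S  input=end end int $  — expand S → end end int D
step 2: stack=$ D int end end  input=end end int $  — match end
step 3: stack=$ D int end  input=end int $  — match end
step 4: stack=$ D int  input=int $  — match int
step 5: stack=$ D  input=$  — expand D → A A
step 6: stack=$ A A  input=$  — expand A → λ
step 7: stack=$ A  input=$  — expand A → λ
Accept reached after 7 steps.

7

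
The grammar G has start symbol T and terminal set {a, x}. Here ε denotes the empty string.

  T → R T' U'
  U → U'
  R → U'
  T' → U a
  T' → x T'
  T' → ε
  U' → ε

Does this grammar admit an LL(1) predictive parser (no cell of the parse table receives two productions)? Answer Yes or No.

FIRST(T) = {ε, a, x}
FIRST(U) = {ε}
FIRST(R) = {ε}
FIRST(T') = {ε, a, x}
FIRST(U') = {ε}
FOLLOW(T) = {$}
FOLLOW(U) = {a}
FOLLOW(R) = {$, a, x}
FOLLOW(T') = {$}
FOLLOW(U') = {$, a, x}
Each cell of M receives at most one production.

Yes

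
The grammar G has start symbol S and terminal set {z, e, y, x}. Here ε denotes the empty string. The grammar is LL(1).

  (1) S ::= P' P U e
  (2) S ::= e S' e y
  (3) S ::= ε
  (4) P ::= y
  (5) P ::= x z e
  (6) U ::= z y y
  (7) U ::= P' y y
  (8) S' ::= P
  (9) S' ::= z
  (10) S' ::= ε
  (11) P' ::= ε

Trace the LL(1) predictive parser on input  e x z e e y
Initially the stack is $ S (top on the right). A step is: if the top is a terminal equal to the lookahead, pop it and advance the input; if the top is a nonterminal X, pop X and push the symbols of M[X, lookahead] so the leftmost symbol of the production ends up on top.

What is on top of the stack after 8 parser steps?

y

step 1: stack=$ S  input=e x z e e y $  — expand S ::= e S' e y
step 2: stack=$ y e S' e  input=e x z e e y $  — match e
step 3: stack=$ y e S'  input=x z e e y $  — expand S' ::= P
step 4: stack=$ y e P  input=x z e e y $  — expand P ::= x z e
step 5: stack=$ y e e z x  input=x z e e y $  — match x
step 6: stack=$ y e e z  input=z e e y $  — match z
step 7: stack=$ y e e  input=e e y $  — match e
step 8: stack=$ y e  input=e y $  — match e
Stack after step 8: $ y (top = y).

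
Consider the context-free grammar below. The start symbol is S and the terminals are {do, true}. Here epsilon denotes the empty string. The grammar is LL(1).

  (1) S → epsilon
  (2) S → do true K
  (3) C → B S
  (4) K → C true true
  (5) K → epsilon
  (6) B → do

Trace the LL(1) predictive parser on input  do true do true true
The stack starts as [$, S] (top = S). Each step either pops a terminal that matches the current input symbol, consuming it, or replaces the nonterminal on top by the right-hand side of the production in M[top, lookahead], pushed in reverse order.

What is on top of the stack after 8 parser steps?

true

     Stack             Input                   Action
  1  $ S               do true do true true $  expand S → do true K
  2  $ K true do       do true do true true $  match do
  3  $ K true          true do true true $     match true
  4  $ K               do true true $          expand K → C true true
  5  $ true true C     do true true $          expand C → B S
  6  $ true true S B   do true true $          expand B → do
  7  $ true true S do  do true true $          match do
  8  $ true true S     true true $             expand S → epsilon
Stack after step 8: $ true true (top = true).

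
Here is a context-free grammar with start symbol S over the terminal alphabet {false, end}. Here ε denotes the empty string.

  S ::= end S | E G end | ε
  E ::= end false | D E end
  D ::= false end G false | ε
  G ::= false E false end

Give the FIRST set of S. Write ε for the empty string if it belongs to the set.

{ε, end, false}

FIRST(D) = {ε, false}
FIRST(G) = {false}
FIRST(E) = {end, false}  (via D E end)
FIRST(S) = {ε, end, false}  (via E G end)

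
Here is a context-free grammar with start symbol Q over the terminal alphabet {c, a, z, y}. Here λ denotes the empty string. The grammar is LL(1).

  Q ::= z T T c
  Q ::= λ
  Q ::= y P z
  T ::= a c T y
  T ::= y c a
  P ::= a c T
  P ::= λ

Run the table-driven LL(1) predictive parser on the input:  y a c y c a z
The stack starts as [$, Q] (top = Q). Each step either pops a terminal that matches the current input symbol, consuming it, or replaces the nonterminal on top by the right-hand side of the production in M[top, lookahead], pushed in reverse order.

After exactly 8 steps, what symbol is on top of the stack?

a

     Stack      Input            Action
  1  $ Q        y a c y c a z $  expand Q ::= y P z
  2  $ z P y    y a c y c a z $  match y
  3  $ z P      a c y c a z $    expand P ::= a c T
  4  $ z T c a  a c y c a z $    match a
  5  $ z T c    c y c a z $      match c
  6  $ z T      y c a z $        expand T ::= y c a
  7  $ z a c y  y c a z $        match y
  8  $ z a c    c a z $          match c
Stack after step 8: $ z a (top = a).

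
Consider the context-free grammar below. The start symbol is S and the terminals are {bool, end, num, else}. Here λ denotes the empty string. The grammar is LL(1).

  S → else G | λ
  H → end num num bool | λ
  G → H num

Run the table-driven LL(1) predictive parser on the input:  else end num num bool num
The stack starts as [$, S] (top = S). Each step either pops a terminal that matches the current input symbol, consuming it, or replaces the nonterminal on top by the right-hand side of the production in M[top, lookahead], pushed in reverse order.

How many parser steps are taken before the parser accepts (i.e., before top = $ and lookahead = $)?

step 1: stack=$ S  input=else end num num bool num $  — expand S → else G
step 2: stack=$ G else  input=else end num num bool num $  — match else
step 3: stack=$ G  input=end num num bool num $  — expand G → H num
step 4: stack=$ num H  input=end num num bool num $  — expand H → end num num bool
step 5: stack=$ num bool num num end  input=end num num bool num $  — match end
step 6: stack=$ num bool num num  input=num num bool num $  — match num
step 7: stack=$ num bool num  input=num bool num $  — match num
step 8: stack=$ num bool  input=bool num $  — match bool
step 9: stack=$ num  input=num $  — match num
Accept reached after 9 steps.

9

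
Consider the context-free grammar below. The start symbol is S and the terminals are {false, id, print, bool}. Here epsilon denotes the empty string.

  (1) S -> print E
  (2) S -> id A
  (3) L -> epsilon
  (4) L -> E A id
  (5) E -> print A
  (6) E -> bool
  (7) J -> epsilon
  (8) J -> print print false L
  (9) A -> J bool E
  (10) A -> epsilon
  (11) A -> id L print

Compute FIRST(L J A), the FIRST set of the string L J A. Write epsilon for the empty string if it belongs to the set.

{epsilon, bool, id, print}

FIRST(S) = {id, print}
FIRST(E) = {bool, print}
FIRST(J) = {epsilon, print}
FIRST(L) = {epsilon, bool, print}  (via E A id)
FIRST(A) = {epsilon, bool, id, print}  (via J bool E)
FIRST(L J A): take FIRST of each symbol in turn, carrying on past any symbol whose FIRST contains epsilon; result {epsilon, bool, id, print}.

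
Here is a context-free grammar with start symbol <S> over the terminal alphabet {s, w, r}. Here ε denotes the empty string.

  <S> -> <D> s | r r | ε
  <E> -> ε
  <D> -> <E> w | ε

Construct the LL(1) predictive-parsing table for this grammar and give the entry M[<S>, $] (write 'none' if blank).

<S> -> ε

FIRST(<E>): from <E>->ε we get {ε}. So FIRST(<E>) = {ε}.
FIRST(<D>): from <D>-><E> w we get {w}; from <D>->ε we get {ε}. So FIRST(<D>) = {ε, w}.
FIRST(<S>): from <S>-><D> s we get {s, w}; from <S>->r r we get {r}; from <S>->ε we get {ε}. So FIRST(<S>) = {ε, r, s, w}.
FOLLOW(<S>) includes $ since <S> is the start symbol.
FOLLOW(<S>): <S> appears on no right-hand side. Thus FOLLOW(<S>) = {$}.
For <S> -> <D> s: FIRST(<D> s) = {s, w}, so it goes in M[<S>, t] for t ∈ {s, w}.
For <S> -> r r: FIRST(r r) = {r}, so it goes in M[<S>, t] for t ∈ {r}.
For <S> -> ε: FIRST(ε) = {ε}, so it goes in M[<S>, t] for t ∈ {}; since ε ∈ FIRST, also for every t ∈ FOLLOW(<S>) = {$}.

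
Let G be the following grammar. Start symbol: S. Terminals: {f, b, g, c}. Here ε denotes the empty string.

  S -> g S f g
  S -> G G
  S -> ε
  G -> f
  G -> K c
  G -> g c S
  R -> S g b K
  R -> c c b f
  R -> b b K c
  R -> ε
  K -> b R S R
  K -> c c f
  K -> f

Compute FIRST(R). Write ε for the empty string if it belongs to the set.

{ε, b, c, f, g}

FIRST(K) = {b, c, f}
FIRST(G) = {b, c, f, g}  (via K c)
FIRST(S) = {ε, b, c, f, g}  (via G G)
FIRST(R) = {ε, b, c, f, g}  (via S g b K)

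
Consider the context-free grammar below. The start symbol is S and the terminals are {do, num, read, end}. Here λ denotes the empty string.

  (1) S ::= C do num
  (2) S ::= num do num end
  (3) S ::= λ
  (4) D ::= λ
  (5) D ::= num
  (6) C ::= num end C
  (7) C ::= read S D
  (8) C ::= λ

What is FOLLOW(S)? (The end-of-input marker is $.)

{$, do, num}

FIRST(D): from D::=λ we get {λ}; from D::=num we get {num}. So FIRST(D) = {λ, num}.
FIRST(C): from C::=num end C we get {num}; from C::=read S D we get {read}; from C::=λ we get {λ}. So FIRST(C) = {λ, num, read}.
FIRST(S): from S::=C do num we get {do, num, read}; from S::=num do num end we get {num}; from S::=λ we get {λ}. So FIRST(S) = {λ, do, num, read}.
FOLLOW(S) includes $ since S is the start symbol.
FOLLOW(C): in S::=C do num, C is followed by do num with FIRST {do}; in C::=num end C, the suffix after C is empty (adds nothing new). Thus FOLLOW(C) = {do}.
FOLLOW(S): in C::=read S D, S is followed by D with FIRST {λ, num}; in C::=read S D, the suffix after S is nullable, so FOLLOW(S) ⊇ FOLLOW(C) = {do}. Thus FOLLOW(S) = {$, do, num}.
FOLLOW(D): in C::=read S D, the suffix after D is empty, so FOLLOW(D) ⊇ FOLLOW(C) = {do}. Thus FOLLOW(D) = {do}.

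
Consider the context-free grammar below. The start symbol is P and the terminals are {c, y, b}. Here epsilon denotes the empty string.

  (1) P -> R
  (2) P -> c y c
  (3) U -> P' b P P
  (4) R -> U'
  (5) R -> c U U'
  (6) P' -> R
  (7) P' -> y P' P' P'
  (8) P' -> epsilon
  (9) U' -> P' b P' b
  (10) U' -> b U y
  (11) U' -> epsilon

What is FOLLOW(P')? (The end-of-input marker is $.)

{b, c, y}

FIRST(P): from P->R we get {epsilon, b, c, y}; from P->c y c we get {c}. So FIRST(P) = {epsilon, b, c, y}.
FIRST(U): from U->P' b P P we get {b, c, y}. So FIRST(U) = {b, c, y}.
FIRST(R): from R->U' we get {epsilon, b, c, y}; from R->c U U' we get {c}. So FIRST(R) = {epsilon, b, c, y}.
FIRST(P'): from P'->R we get {epsilon, b, c, y}; from P'->y P' P' P' we get {y}; from P'->epsilon we get {epsilon}. So FIRST(P') = {epsilon, b, c, y}.
FIRST(U'): from U'->P' b P' b we get {b, c, y}; from U'->b U y we get {b}; from U'->epsilon we get {epsilon}. So FIRST(U') = {epsilon, b, c, y}.
FOLLOW(P) includes $ since P is the start symbol.
FOLLOW(P'): in U->P' b P P, P' is followed by b P P with FIRST {b}; in P'->y P' P' P' (occurrence 1), P' is followed by P' P' with FIRST {epsilon, b, c, y}; in P'->y P' P' P' (occurrence 1), the suffix after P' is nullable (adds nothing new); in P'->y P' P' P' (occurrence 2), P' is followed by P' with FIRST {epsilon, b, c, y}; in P'->y P' P' P' (occurrence 2), the suffix after P' is nullable (adds nothing new); in P'->y P' P' P' (occurrence 3), the suffix after P' is empty (adds nothing new); in U'->P' b P' b (occurrence 1), P' is followed by b P' b with FIRST {b}; in U'->P' b P' b (occurrence 2), P' is followed by b with FIRST {b}. Thus FOLLOW(P') = {b, c, y}.
FOLLOW(P): in U->P' b P P (occurrence 1), P is followed by P with FIRST {epsilon, b, c, y}; in U->P' b P P (occurrence 1), the suffix after P is nullable, so FOLLOW(P) ⊇ FOLLOW(U) = {$, b, c, y}; in U->P' b P P (occurrence 2), the suffix after P is empty, so FOLLOW(P) ⊇ FOLLOW(U) = {$, b, c, y}. Thus FOLLOW(P) = {$, b, c, y}.
FOLLOW(R): in P->R, the suffix after R is empty, so FOLLOW(R) ⊇ FOLLOW(P) = {$, b, c, y}; in P'->R, the suffix after R is empty, so FOLLOW(R) ⊇ FOLLOW(P') = {b, c, y}. Thus FOLLOW(R) = {$, b, c, y}.
FOLLOW(U): in R->c U U', U is followed by U' with FIRST {epsilon, b, c, y}; in R->c U U', the suffix after U is nullable, so FOLLOW(U) ⊇ FOLLOW(R) = {$, b, c, y}; in U'->b U y, U is followed by y with FIRST {y}. Thus FOLLOW(U) = {$, b, c, y}.
FOLLOW(U'): in R->U', the suffix after U' is empty, so FOLLOW(U') ⊇ FOLLOW(R) = {$, b, c, y}; in R->c U U', the suffix after U' is empty, so FOLLOW(U') ⊇ FOLLOW(R) = {$, b, c, y}. Thus FOLLOW(U') = {$, b, c, y}.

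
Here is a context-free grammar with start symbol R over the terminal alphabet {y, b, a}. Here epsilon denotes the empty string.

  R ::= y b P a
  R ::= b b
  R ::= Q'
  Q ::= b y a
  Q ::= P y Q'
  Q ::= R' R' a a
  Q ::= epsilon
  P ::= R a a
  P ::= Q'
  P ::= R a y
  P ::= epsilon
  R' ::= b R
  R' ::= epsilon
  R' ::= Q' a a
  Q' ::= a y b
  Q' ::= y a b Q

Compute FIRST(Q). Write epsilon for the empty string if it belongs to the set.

{epsilon, a, b, y}

FIRST(Q') = {a, y}
FIRST(R) = {a, b, y}  (via Q')
FIRST(R') = {epsilon, a, b, y}  (via Q' a a)
FIRST(P) = {epsilon, a, b, y}  (via R a a, Q', R a y)
FIRST(Q) = {epsilon, a, b, y}  (via P y Q', R' R' a a)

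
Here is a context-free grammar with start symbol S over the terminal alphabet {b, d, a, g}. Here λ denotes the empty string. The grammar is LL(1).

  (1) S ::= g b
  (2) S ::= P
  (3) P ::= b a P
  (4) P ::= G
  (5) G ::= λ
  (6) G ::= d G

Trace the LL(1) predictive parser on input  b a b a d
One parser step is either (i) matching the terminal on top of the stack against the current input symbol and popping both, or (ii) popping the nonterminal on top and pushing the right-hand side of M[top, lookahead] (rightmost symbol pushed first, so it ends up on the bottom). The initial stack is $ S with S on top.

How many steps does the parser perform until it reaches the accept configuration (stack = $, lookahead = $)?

11

      Stack    Input        Action
   1  $ S      b a b a d $  expand S ::= P
   2  $ P      b a b a d $  expand P ::= b a P
   3  $ P a b  b a b a d $  match b
   4  $ P a    a b a d $    match a
   5  $ P      b a d $      expand P ::= b a P
   6  $ P a b  b a d $      match b
   7  $ P a    a d $        match a
   8  $ P      d $          expand P ::= G
   9  $ G      d $          expand G ::= d G
  10  $ G d    d $          match d
  11  $ G      $            expand G ::= λ
Accept reached after 11 steps.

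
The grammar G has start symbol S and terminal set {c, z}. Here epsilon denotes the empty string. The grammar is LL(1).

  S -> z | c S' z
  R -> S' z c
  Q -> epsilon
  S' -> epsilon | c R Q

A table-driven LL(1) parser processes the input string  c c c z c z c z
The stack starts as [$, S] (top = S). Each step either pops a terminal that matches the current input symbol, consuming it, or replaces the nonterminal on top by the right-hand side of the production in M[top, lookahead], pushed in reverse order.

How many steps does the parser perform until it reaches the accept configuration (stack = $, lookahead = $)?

step 1: stack=$ S  input=c c c z c z c z $  — expand S -> c S' z
step 2: stack=$ z S' c  input=c c c z c z c z $  — match c
step 3: stack=$ z S'  input=c c z c z c z $  — expand S' -> c R Q
step 4: stack=$ z Q R c  input=c c z c z c z $  — match c
step 5: stack=$ z Q R  input=c z c z c z $  — expand R -> S' z c
step 6: stack=$ z Q c z S'  input=c z c z c z $  — expand S' -> c R Q
step 7: stack=$ z Q c z Q R c  input=c z c z c z $  — match c
step 8: stack=$ z Q c z Q R  input=z c z c z $  — expand R -> S' z c
step 9: stack=$ z Q c z Q c z S'  input=z c z c z $  — expand S' -> epsilon
step 10: stack=$ z Q c z Q c z  input=z c z c z $  — match z
step 11: stack=$ z Q c z Q c  input=c z c z $  — match c
step 12: stack=$ z Q c z Q  input=z c z $  — expand Q -> epsilon
step 13: stack=$ z Q c z  input=z c z $  — match z
step 14: stack=$ z Q c  input=c z $  — match c
step 15: stack=$ z Q  input=z $  — expand Q -> epsilon
step 16: stack=$ z  input=z $  — match z
Accept reached after 16 steps.

16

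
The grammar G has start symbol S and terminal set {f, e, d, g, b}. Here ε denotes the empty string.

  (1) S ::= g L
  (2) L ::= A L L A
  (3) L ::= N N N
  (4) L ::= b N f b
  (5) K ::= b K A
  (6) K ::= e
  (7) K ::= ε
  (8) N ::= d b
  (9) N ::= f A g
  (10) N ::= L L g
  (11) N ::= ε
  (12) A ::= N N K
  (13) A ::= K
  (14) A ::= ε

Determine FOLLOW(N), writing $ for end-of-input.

{$, b, d, e, f, g}

FIRST(S) = {g}
FIRST(K) = {ε, b, e}
FIRST(L) = {ε, b, d, e, f, g}  (via A L L A, N N N)
FIRST(N) = {ε, b, d, e, f, g}  (via L L g)
FIRST(A) = {ε, b, d, e, f, g}  (via N N K, K)
FOLLOW(S) includes $ since S is the start symbol.
FOLLOW(S): S appears on no right-hand side. Thus FOLLOW(S) = {$}.
FOLLOW(L): in S::=g L, the suffix after L is empty, so FOLLOW(L) ⊇ FOLLOW(S) = {$}; in L::=A L L A (occurrence 1), L is followed by L A with FIRST {ε, b, d, e, f, g}; in L::=A L L A (occurrence 1), the suffix after L is nullable (adds nothing new); in L::=A L L A (occurrence 2), L is followed by A with FIRST {ε, b, d, e, f, g}; in L::=A L L A (occurrence 2), the suffix after L is nullable (adds nothing new); in N::=L L g (occurrence 1), L is followed by L g with FIRST {b, d, e, f, g}; in N::=L L g (occurrence 2), L is followed by g with FIRST {g}. Thus FOLLOW(L) = {$, b, d, e, f, g}.
FOLLOW(K): in K::=b K A, K is followed by A with FIRST {ε, b, d, e, f, g}; in K::=b K A, the suffix after K is nullable (adds nothing new); in A::=N N K, the suffix after K is empty, so FOLLOW(K) ⊇ FOLLOW(A) = {$, b, d, e, f, g}; in A::=K, the suffix after K is empty, so FOLLOW(K) ⊇ FOLLOW(A) = {$, b, d, e, f, g}. Thus FOLLOW(K) = {$, b, d, e, f, g}.
FOLLOW(A): in L::=A L L A (occurrence 1), A is followed by L L A with FIRST {ε, b, d, e, f, g}; in L::=A L L A (occurrence 1), the suffix after A is nullable, so FOLLOW(A) ⊇ FOLLOW(L) = {$, b, d, e, f, g}; in L::=A L L A (occurrence 2), the suffix after A is empty, so FOLLOW(A) ⊇ FOLLOW(L) = {$, b, d, e, f, g}; in K::=b K A, the suffix after A is empty, so FOLLOW(A) ⊇ FOLLOW(K) = {$, b, d, e, f, g}; in N::=f A g, A is followed by g with FIRST {g}. Thus FOLLOW(A) = {$, b, d, e, f, g}.
FOLLOW(N): in L::=N N N (occurrence 1), N is followed by N N with FIRST {ε, b, d, e, f, g}; in L::=N N N (occurrence 1), the suffix after N is nullable, so FOLLOW(N) ⊇ FOLLOW(L) = {$, b, d, e, f, g}; in L::=N N N (occurrence 2), N is followed by N with FIRST {ε, b, d, e, f, g}; in L::=N N N (occurrence 2), the suffix after N is nullable, so FOLLOW(N) ⊇ FOLLOW(L) = {$, b, d, e, f, g}; in L::=N N N (occurrence 3), the suffix after N is empty, so FOLLOW(N) ⊇ FOLLOW(L) = {$, b, d, e, f, g}; in L::=b N f b, N is followed by f b with FIRST {f}; in A::=N N K (occurrence 1), N is followed by N K with FIRST {ε, b, d, e, f, g}; in A::=N N K (occurrence 1), the suffix after N is nullable, so FOLLOW(N) ⊇ FOLLOW(A) = {$, b, d, e, f, g}; in A::=N N K (occurrence 2), N is followed by K with FIRST {ε, b, e}; in A::=N N K (occurrence 2), the suffix after N is nullable, so FOLLOW(N) ⊇ FOLLOW(A) = {$, b, d, e, f, g}. Thus FOLLOW(N) = {$, b, d, e, f, g}.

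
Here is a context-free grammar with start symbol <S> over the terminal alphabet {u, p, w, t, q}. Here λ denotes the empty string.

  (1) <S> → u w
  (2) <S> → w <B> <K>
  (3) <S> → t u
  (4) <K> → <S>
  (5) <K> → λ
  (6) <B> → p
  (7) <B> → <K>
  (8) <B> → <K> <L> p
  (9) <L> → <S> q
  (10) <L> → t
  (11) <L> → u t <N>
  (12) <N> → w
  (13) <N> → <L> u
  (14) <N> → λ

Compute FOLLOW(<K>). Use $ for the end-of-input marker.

FIRST(<S>) = {t, u, w}
FIRST(<K>) = {λ, t, u, w}  (via <S>)
FIRST(<L>) = {t, u, w}  (via <S> q)
FIRST(<B>) = {λ, p, t, u, w}  (via <K>, <K> <L> p)
FIRST(<N>) = {λ, t, u, w}  (via <L> u)
FOLLOW(<S>) includes $ since <S> is the start symbol.
FOLLOW(<L>): in <B>→<K> <L> p, <L> is followed by p with FIRST {p}; in <N>→<L> u, <L> is followed by u with FIRST {u}. Thus FOLLOW(<L>) = {p, u}.
FOLLOW(<N>): in <L>→u t <N>, the suffix after <N> is empty, so FOLLOW(<N>) ⊇ FOLLOW(<L>) = {p, u}. Thus FOLLOW(<N>) = {p, u}.
FOLLOW(<S>): in <K>→<S>, the suffix after <S> is empty, so FOLLOW(<S>) ⊇ FOLLOW(<K>) = {$, q, t, u, w}; in <L>→<S> q, <S> is followed by q with FIRST {q}. Thus FOLLOW(<S>) = {$, q, t, u, w}.
FOLLOW(<B>): in <S>→w <B> <K>, <B> is followed by <K> with FIRST {λ, t, u, w}; in <S>→w <B> <K>, the suffix after <B> is nullable, so FOLLOW(<B>) ⊇ FOLLOW(<S>) = {$, q, t, u, w}. Thus FOLLOW(<B>) = {$, q, t, u, w}.
FOLLOW(<K>): in <S>→w <B> <K>, the suffix after <K> is empty, so FOLLOW(<K>) ⊇ FOLLOW(<S>) = {$, q, t, u, w}; in <B>→<K>, the suffix after <K> is empty, so FOLLOW(<K>) ⊇ FOLLOW(<B>) = {$, q, t, u, w}; in <B>→<K> <L> p, <K> is followed by <L> p with FIRST {t, u, w}. Thus FOLLOW(<K>) = {$, q, t, u, w}.

{$, q, t, u, w}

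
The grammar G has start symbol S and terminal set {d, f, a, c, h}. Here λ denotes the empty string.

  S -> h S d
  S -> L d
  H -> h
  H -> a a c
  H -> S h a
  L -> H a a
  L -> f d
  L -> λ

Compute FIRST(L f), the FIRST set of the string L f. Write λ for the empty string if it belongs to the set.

{a, d, f, h}

FIRST(S): from S->h S d we get {h}; from S->L d we get {a, d, f, h}. So FIRST(S) = {a, d, f, h}.
FIRST(H): from H->h we get {h}; from H->a a c we get {a}; from H->S h a we get {a, d, f, h}. So FIRST(H) = {a, d, f, h}.
FIRST(L): from L->H a a we get {a, d, f, h}; from L->f d we get {f}; from L->λ we get {λ}. So FIRST(L) = {λ, a, d, f, h}.
FIRST(L f): take FIRST of each symbol in turn, carrying on past any symbol whose FIRST contains λ; result {a, d, f, h}.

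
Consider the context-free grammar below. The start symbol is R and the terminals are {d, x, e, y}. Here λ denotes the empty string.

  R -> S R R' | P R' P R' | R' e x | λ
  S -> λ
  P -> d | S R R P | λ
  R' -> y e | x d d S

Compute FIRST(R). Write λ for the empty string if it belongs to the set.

FIRST(S) = {λ}
FIRST(R') = {x, y}
FIRST(R) = {λ, d, x, y}  (via S R R', P R' P R', R' e x)
FIRST(P) = {λ, d, x, y}  (via S R R P)

{λ, d, x, y}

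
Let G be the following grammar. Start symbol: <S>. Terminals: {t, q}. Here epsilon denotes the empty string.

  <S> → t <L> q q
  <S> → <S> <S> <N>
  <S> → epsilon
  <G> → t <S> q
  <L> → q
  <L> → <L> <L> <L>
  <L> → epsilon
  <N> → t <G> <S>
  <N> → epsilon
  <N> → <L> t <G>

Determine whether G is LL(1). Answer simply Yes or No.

No

FIRST(<S>) = {epsilon, q, t}
FIRST(<G>) = {t}
FIRST(<L>) = {epsilon, q}
FIRST(<N>) = {epsilon, q, t}
FOLLOW(<S>) = {$, q, t}
FOLLOW(<G>) = {$, q, t}
FOLLOW(<L>) = {q, t}
FOLLOW(<N>) = {$, q, t}
Cell M[<L>, q] receives both <L> → q and <L> → <L> <L> <L> and <L> → epsilon — the grammar is not LL(1).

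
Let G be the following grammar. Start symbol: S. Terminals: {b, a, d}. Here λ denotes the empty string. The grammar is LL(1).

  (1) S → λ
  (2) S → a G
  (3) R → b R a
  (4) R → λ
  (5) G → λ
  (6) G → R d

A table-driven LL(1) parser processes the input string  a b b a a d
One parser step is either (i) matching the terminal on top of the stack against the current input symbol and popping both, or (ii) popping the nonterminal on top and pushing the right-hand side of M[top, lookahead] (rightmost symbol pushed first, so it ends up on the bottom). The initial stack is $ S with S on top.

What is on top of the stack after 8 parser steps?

step 1: stack=$ S  input=a b b a a d $  — expand S → a G
step 2: stack=$ G a  input=a b b a a d $  — match a
step 3: stack=$ G  input=b b a a d $  — expand G → R d
step 4: stack=$ d R  input=b b a a d $  — expand R → b R a
step 5: stack=$ d a R b  input=b b a a d $  — match b
step 6: stack=$ d a R  input=b a a d $  — expand R → b R a
step 7: stack=$ d a a R b  input=b a a d $  — match b
step 8: stack=$ d a a R  input=a a d $  — expand R → λ
Stack after step 8: $ d a a (top = a).

a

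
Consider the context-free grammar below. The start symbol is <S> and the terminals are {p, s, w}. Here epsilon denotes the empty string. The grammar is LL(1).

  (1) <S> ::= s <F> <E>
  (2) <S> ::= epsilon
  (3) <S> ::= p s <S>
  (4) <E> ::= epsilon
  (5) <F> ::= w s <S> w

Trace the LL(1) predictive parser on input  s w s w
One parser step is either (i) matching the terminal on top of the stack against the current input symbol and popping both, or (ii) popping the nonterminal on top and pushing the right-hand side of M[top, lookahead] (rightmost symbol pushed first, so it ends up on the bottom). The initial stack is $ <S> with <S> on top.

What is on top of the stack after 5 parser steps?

<S>

step 1: stack=$ <S>  input=s w s w $  — expand <S> ::= s <F> <E>
step 2: stack=$ <E> <F> s  input=s w s w $  — match s
step 3: stack=$ <E> <F>  input=w s w $  — expand <F> ::= w s <S> w
step 4: stack=$ <E> w <S> s w  input=w s w $  — match w
step 5: stack=$ <E> w <S> s  input=s w $  — match s
Stack after step 5: $ <E> w <S> (top = <S>).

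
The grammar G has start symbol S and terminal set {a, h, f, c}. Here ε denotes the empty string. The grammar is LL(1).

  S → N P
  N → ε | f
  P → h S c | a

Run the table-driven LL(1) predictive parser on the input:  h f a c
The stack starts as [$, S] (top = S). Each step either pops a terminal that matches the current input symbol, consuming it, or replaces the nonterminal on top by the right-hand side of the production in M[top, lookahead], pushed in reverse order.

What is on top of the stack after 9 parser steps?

c

step 1: stack=$ S  input=h f a c $  — expand S → N P
step 2: stack=$ P N  input=h f a c $  — expand N → ε
step 3: stack=$ P  input=h f a c $  — expand P → h S c
step 4: stack=$ c S h  input=h f a c $  — match h
step 5: stack=$ c S  input=f a c $  — expand S → N P
step 6: stack=$ c P N  input=f a c $  — expand N → f
step 7: stack=$ c P f  input=f a c $  — match f
step 8: stack=$ c P  input=a c $  — expand P → a
step 9: stack=$ c a  input=a c $  — match a
Stack after step 9: $ c (top = c).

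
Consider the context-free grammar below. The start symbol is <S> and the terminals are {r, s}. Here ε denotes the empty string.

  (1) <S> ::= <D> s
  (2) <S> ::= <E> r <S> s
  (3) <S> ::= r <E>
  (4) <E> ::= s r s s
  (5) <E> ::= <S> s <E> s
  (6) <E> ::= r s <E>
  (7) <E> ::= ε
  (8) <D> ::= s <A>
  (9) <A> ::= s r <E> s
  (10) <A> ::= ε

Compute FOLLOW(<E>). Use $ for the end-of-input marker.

FIRST(<D>) = {s}
FIRST(<A>) = {ε, s}
FIRST(<S>) = {r, s}  (via <D> s, <E> r <S> s)
FIRST(<E>) = {ε, r, s}  (via <S> s <E> s)
FOLLOW(<S>) includes $ since <S> is the start symbol.
FOLLOW(<S>): in <S>::=<E> r <S> s, <S> is followed by s with FIRST {s}; in <E>::=<S> s <E> s, <S> is followed by s <E> s with FIRST {s}. Thus FOLLOW(<S>) = {$, s}.
FOLLOW(<E>): in <S>::=<E> r <S> s, <E> is followed by r <S> s with FIRST {r}; in <S>::=r <E>, the suffix after <E> is empty, so FOLLOW(<E>) ⊇ FOLLOW(<S>) = {$, s}; in <E>::=<S> s <E> s, <E> is followed by s with FIRST {s}; in <E>::=r s <E>, the suffix after <E> is empty (adds nothing new); in <A>::=s r <E> s, <E> is followed by s with FIRST {s}. Thus FOLLOW(<E>) = {$, r, s}.
FOLLOW(<D>): in <S>::=<D> s, <D> is followed by s with FIRST {s}. Thus FOLLOW(<D>) = {s}.
FOLLOW(<A>): in <D>::=s <A>, the suffix after <A> is empty, so FOLLOW(<A>) ⊇ FOLLOW(<D>) = {s}. Thus FOLLOW(<A>) = {s}.

{$, r, s}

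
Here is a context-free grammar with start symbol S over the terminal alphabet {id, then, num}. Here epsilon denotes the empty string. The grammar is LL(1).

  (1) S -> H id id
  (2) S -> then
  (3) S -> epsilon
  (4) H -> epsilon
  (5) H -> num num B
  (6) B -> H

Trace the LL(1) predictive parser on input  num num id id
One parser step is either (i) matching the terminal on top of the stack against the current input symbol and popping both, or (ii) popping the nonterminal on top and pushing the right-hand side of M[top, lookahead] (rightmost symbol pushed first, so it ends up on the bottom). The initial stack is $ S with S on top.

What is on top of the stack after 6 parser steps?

step 1: stack=$ S  input=num num id id $  — expand S -> H id id
step 2: stack=$ id id H  input=num num id id $  — expand H -> num num B
step 3: stack=$ id id B num num  input=num num id id $  — match num
step 4: stack=$ id id B num  input=num id id $  — match num
step 5: stack=$ id id B  input=id id $  — expand B -> H
step 6: stack=$ id id H  input=id id $  — expand H -> epsilon
Stack after step 6: $ id id (top = id).

id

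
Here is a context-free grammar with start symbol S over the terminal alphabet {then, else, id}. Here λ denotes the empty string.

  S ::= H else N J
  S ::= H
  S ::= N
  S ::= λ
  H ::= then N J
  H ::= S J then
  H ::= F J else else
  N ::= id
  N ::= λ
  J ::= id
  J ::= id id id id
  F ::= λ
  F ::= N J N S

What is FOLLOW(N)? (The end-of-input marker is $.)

FIRST(N) = {λ, id}
FIRST(J) = {id}
FIRST(F) = {λ, id}  (via N J N S)
FIRST(S) = {λ, id, then}  (via H else N J, H, N)
FIRST(H) = {id, then}  (via S J then, F J else else)
FOLLOW(S) includes $ since S is the start symbol.
FOLLOW(F): in H::=F J else else, F is followed by J else else with FIRST {id}. Thus FOLLOW(F) = {id}.
FOLLOW(S): in H::=S J then, S is followed by J then with FIRST {id}; in F::=N J N S, the suffix after S is empty, so FOLLOW(S) ⊇ FOLLOW(F) = {id}. Thus FOLLOW(S) = {$, id}.
FOLLOW(H): in S::=H else N J, H is followed by else N J with FIRST {else}; in S::=H, the suffix after H is empty, so FOLLOW(H) ⊇ FOLLOW(S) = {$, id}. Thus FOLLOW(H) = {$, else, id}.
FOLLOW(N): in S::=H else N J, N is followed by J with FIRST {id}; in S::=N, the suffix after N is empty, so FOLLOW(N) ⊇ FOLLOW(S) = {$, id}; in H::=then N J, N is followed by J with FIRST {id}; in F::=N J N S (occurrence 1), N is followed by J N S with FIRST {id}; in F::=N J N S (occurrence 2), N is followed by S with FIRST {λ, id, then}; in F::=N J N S (occurrence 2), the suffix after N is nullable, so FOLLOW(N) ⊇ FOLLOW(F) = {id}. Thus FOLLOW(N) = {$, id, then}.
FOLLOW(J): in S::=H else N J, the suffix after J is empty, so FOLLOW(J) ⊇ FOLLOW(S) = {$, id}; in H::=then N J, the suffix after J is empty, so FOLLOW(J) ⊇ FOLLOW(H) = {$, else, id}; in H::=S J then, J is followed by then with FIRST {then}; in H::=F J else else, J is followed by else else with FIRST {else}; in F::=N J N S, J is followed by N S with FIRST {λ, id, then}; in F::=N J N S, the suffix after J is nullable, so FOLLOW(J) ⊇ FOLLOW(F) = {id}. Thus FOLLOW(J) = {$, else, id, then}.

{$, id, then}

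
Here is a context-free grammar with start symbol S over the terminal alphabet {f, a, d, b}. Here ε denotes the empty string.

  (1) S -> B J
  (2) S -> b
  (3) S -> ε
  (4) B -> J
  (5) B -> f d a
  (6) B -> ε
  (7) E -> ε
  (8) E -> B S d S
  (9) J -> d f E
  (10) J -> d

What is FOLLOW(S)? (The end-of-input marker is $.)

FIRST(J) = {d}
FIRST(B) = {ε, d, f}  (via J)
FIRST(S) = {ε, b, d, f}  (via B J)
FIRST(E) = {ε, b, d, f}  (via B S d S)
FOLLOW(S) includes $ since S is the start symbol.
FOLLOW(B): in S->B J, B is followed by J with FIRST {d}; in E->B S d S, B is followed by S d S with FIRST {b, d, f}. Thus FOLLOW(B) = {b, d, f}.
FOLLOW(S): in E->B S d S (occurrence 1), S is followed by d S with FIRST {d}; in E->B S d S (occurrence 2), the suffix after S is empty, so FOLLOW(S) ⊇ FOLLOW(E) = {$, b, d, f}. Thus FOLLOW(S) = {$, b, d, f}.
FOLLOW(J): in S->B J, the suffix after J is empty, so FOLLOW(J) ⊇ FOLLOW(S) = {$, b, d, f}; in B->J, the suffix after J is empty, so FOLLOW(J) ⊇ FOLLOW(B) = {b, d, f}. Thus FOLLOW(J) = {$, b, d, f}.
FOLLOW(E): in J->d f E, the suffix after E is empty, so FOLLOW(E) ⊇ FOLLOW(J) = {$, b, d, f}. Thus FOLLOW(E) = {$, b, d, f}.

{$, b, d, f}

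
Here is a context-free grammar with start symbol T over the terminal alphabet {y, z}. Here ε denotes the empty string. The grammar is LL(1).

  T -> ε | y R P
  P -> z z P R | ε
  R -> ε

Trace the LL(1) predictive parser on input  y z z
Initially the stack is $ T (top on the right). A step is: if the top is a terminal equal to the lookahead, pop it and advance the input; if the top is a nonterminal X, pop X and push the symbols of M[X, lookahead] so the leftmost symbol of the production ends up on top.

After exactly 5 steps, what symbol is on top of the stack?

z

step 1: stack=$ T  input=y z z $  — expand T -> y R P
step 2: stack=$ P R y  input=y z z $  — match y
step 3: stack=$ P R  input=z z $  — expand R -> ε
step 4: stack=$ P  input=z z $  — expand P -> z z P R
step 5: stack=$ R P z z  input=z z $  — match z
Stack after step 5: $ R P z (top = z).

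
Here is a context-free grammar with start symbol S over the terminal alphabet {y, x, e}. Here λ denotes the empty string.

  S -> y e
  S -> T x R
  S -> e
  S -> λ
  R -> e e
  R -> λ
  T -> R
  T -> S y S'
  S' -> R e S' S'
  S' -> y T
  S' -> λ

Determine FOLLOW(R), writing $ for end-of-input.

{$, e, x, y}

FIRST(R): from R->e e we get {e}; from R->λ we get {λ}. So FIRST(R) = {λ, e}.
FIRST(S'): from S'->R e S' S' we get {e}; from S'->y T we get {y}; from S'->λ we get {λ}. So FIRST(S') = {λ, e, y}.
FIRST(S): from S->y e we get {y}; from S->T x R we get {e, x, y}; from S->e we get {e}; from S->λ we get {λ}. So FIRST(S) = {λ, e, x, y}.
FIRST(T): from T->R we get {λ, e}; from T->S y S' we get {e, x, y}. So FIRST(T) = {λ, e, x, y}.
FOLLOW(S) includes $ since S is the start symbol.
FOLLOW(S): in T->S y S', S is followed by y S' with FIRST {y}. Thus FOLLOW(S) = {$, y}.
FOLLOW(R): in S->T x R, the suffix after R is empty, so FOLLOW(R) ⊇ FOLLOW(S) = {$, y}; in T->R, the suffix after R is empty, so FOLLOW(R) ⊇ FOLLOW(T) = {e, x, y}; in S'->R e S' S', R is followed by e S' S' with FIRST {e}. Thus FOLLOW(R) = {$, e, x, y}.
FOLLOW(T): in S->T x R, T is followed by x R with FIRST {x}; in S'->y T, the suffix after T is empty, so FOLLOW(T) ⊇ FOLLOW(S') = {e, x, y}. Thus FOLLOW(T) = {e, x, y}.
FOLLOW(S'): in T->S y S', the suffix after S' is empty, so FOLLOW(S') ⊇ FOLLOW(T) = {e, x, y}; in S'->R e S' S' (occurrence 1), S' is followed by S' with FIRST {λ, e, y}; in S'->R e S' S' (occurrence 1), the suffix after S' is nullable (adds nothing new); in S'->R e S' S' (occurrence 2), the suffix after S' is empty (adds nothing new). Thus FOLLOW(S') = {e, x, y}.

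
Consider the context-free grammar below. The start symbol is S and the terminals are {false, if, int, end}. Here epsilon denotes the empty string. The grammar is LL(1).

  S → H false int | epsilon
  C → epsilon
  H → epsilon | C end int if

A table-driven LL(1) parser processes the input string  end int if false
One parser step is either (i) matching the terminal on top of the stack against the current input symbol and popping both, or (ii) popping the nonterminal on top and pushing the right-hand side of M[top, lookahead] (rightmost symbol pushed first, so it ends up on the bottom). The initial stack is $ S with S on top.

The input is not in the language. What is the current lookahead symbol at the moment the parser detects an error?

$

     Stack                     Input               Action
  1  $ S                       end int if false $  expand S → H false int
  2  $ int false H             end int if false $  expand H → C end int if
  3  $ int false if int end C  end int if false $  expand C → epsilon
  4  $ int false if int end    end int if false $  match end
  5  $ int false if int        int if false $      match int
  6  $ int false if            if false $          match if
  7  $ int false               false $             match false
  8  $ int                     $                   error: top is terminal int but lookahead is $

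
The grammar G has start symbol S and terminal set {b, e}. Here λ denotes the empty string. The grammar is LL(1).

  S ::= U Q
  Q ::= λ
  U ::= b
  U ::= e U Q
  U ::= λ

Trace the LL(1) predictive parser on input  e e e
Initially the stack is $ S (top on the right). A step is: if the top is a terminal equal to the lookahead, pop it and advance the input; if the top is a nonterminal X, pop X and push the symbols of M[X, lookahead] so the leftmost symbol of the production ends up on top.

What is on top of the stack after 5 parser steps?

step 1: stack=$ S  input=e e e $  — expand S ::= U Q
step 2: stack=$ Q U  input=e e e $  — expand U ::= e U Q
step 3: stack=$ Q Q U e  input=e e e $  — match e
step 4: stack=$ Q Q U  input=e e $  — expand U ::= e U Q
step 5: stack=$ Q Q Q U e  input=e e $  — match e
Stack after step 5: $ Q Q Q U (top = U).

U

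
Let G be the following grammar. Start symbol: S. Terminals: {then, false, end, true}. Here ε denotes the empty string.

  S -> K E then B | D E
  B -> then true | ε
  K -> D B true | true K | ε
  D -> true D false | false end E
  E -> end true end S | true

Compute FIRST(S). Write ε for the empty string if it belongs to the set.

{end, false, true}

FIRST(B) = {ε, then}
FIRST(D) = {false, true}
FIRST(E) = {end, true}
FIRST(K) = {ε, false, true}  (via D B true)
FIRST(S) = {end, false, true}  (via K E then B, D E)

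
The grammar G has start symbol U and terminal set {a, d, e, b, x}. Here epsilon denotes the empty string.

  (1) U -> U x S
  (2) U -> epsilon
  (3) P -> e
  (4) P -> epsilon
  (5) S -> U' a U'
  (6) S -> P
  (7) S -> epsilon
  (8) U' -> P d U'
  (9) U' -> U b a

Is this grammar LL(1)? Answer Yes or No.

FIRST(U) = {epsilon, x}
FIRST(P) = {epsilon, e}
FIRST(S) = {epsilon, b, d, e, x}
FIRST(U') = {b, d, e, x}
FOLLOW(U) = {$, b, x}
FOLLOW(P) = {$, b, d, x}
FOLLOW(S) = {$, b, x}
FOLLOW(U') = {$, a, b, x}
Cell M[S, $] receives both S -> P and S -> epsilon — the grammar is not LL(1).

No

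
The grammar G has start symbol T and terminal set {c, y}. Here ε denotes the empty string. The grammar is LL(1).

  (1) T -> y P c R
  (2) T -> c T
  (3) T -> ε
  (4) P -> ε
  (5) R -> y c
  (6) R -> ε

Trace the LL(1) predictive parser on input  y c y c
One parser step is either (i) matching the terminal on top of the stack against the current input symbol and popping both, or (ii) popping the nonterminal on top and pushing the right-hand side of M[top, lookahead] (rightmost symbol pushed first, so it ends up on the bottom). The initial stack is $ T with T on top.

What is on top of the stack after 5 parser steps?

y

step 1: stack=$ T  input=y c y c $  — expand T -> y P c R
step 2: stack=$ R c P y  input=y c y c $  — match y
step 3: stack=$ R c P  input=c y c $  — expand P -> ε
step 4: stack=$ R c  input=c y c $  — match c
step 5: stack=$ R  input=y c $  — expand R -> y c
Stack after step 5: $ c y (top = y).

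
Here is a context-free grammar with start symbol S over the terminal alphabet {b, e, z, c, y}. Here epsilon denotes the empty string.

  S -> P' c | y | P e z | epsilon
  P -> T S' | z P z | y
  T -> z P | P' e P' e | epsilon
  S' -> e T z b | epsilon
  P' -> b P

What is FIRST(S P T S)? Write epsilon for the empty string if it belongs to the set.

{epsilon, b, e, y, z}

FIRST(S'): from S'->e T z b we get {e}; from S'->epsilon we get {epsilon}. So FIRST(S') = {epsilon, e}.
FIRST(P'): from P'->b P we get {b}. So FIRST(P') = {b}.
FIRST(T): from T->z P we get {z}; from T->P' e P' e we get {b}; from T->epsilon we get {epsilon}. So FIRST(T) = {epsilon, b, z}.
FIRST(P): from P->T S' we get {epsilon, b, e, z}; from P->z P z we get {z}; from P->y we get {y}. So FIRST(P) = {epsilon, b, e, y, z}.
FIRST(S): from S->P' c we get {b}; from S->y we get {y}; from S->P e z we get {b, e, y, z}; from S->epsilon we get {epsilon}. So FIRST(S) = {epsilon, b, e, y, z}.
FIRST(S P T S): take FIRST of each symbol in turn, carrying on past any symbol whose FIRST contains epsilon; result {epsilon, b, e, y, z}.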